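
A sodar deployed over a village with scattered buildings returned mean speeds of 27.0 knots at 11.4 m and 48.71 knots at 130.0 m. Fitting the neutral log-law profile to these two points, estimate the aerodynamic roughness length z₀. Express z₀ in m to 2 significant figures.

z₀ ≈ 0.55 m

Log law: V(z) ∝ ln(z/z₀). With r = V₁/V₂ = 27.0/48.71 = 0.55430,
r · ln(z₂/z₀) = ln(z₁/z₀) ⇒ ln z₀ = (ln z₁ − r·ln z₂)/(1 − r)
ln z₀ = (2.43361 − 0.55430×4.86753) / 0.44570 = -0.5934
z₀ = exp(-0.5934) = 0.5525 m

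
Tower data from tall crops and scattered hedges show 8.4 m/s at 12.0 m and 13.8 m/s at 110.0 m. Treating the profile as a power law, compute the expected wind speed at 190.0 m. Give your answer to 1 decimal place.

15.6 m/s

First find α: α = ln(V₂/V₁)/ln(z₂/z₁) = ln(13.8/8.4)/ln(110.0/12.0) = 0.49644/2.21557 = 0.2241
Extrapolate from 110.0 m to 190.0 m: V₃ = 13.8 × (190.0/110.0)^0.2241 = 13.8 × 1.1303 = 15.5978 m/s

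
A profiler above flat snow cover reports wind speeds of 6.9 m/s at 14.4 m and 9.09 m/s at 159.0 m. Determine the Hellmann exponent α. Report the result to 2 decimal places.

α ≈ 0.11

Power law: V₂/V₁ = (z₂/z₁)^α ⇒ α = ln(V₂/V₁) / ln(z₂/z₁)
α = ln(9.09/6.9) / ln(159.0/14.4) = ln(1.3174) / ln(11.0417)
  = 0.27565 / 2.40168 = 0.11478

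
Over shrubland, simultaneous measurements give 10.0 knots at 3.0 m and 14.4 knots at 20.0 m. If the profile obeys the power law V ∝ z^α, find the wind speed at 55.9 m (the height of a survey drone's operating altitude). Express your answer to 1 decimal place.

17.5 knots

First find α: α = ln(V₂/V₁)/ln(z₂/z₁) = ln(14.4/10.0)/ln(20.0/3.0) = 0.36464/1.89712 = 0.1922
Extrapolate from 20.0 m to 55.9 m: V₃ = 14.4 × (55.9/20.0)^0.1922 = 14.4 × 1.2184 = 17.5453 knots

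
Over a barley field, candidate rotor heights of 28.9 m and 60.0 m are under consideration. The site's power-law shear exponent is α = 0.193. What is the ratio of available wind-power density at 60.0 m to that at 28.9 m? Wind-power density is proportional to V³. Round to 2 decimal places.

Speed ratio: V_B/V_A = (z_B/z_A)^α = (60.0/28.9)^0.193 = (2.0761)^0.193 = 1.15141
Power-density ratio: P_B/P_A = (V_B/V_A)³ = (1.15141)³ = 1.52648

1.53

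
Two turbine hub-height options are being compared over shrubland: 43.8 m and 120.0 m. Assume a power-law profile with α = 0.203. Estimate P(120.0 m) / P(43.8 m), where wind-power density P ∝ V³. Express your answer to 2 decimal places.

1.85

Speed ratio: V_B/V_A = (z_B/z_A)^α = (120.0/43.8)^0.203 = (2.7397)^0.203 = 1.22703
Power-density ratio: P_B/P_A = (V_B/V_A)³ = (1.22703)³ = 1.84741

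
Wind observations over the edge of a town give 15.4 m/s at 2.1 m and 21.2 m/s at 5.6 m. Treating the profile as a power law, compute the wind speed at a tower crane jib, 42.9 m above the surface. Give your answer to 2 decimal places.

First find α: α = ln(V₂/V₁)/ln(z₂/z₁) = ln(21.2/15.4)/ln(5.6/2.1) = 0.31963/0.98083 = 0.3259
Extrapolate from 5.6 m to 42.9 m: V₃ = 21.2 × (42.9/5.6)^0.3259 = 21.2 × 1.9416 = 41.1626 m/s

41.16 m/s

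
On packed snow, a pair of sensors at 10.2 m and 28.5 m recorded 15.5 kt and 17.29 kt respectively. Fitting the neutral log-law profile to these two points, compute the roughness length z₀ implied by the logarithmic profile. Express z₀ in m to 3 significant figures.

Log law: V(z) ∝ ln(z/z₀). With r = V₁/V₂ = 15.5/17.29 = 0.89647,
r · ln(z₂/z₀) = ln(z₁/z₀) ⇒ ln z₀ = (ln z₁ − r·ln z₂)/(1 − r)
ln z₀ = (2.32239 − 0.89647×3.34990) / 0.10353 = -6.5751
z₀ = exp(-6.5751) = 0.001395 m

z₀ ≈ 0.00139 m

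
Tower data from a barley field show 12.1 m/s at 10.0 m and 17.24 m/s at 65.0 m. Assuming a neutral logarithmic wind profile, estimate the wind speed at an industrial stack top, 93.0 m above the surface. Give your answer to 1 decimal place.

Log law: V ∝ ln(z/z₀). From the pair, with r = V₁/V₂ = 0.70186,
ln z₀ = (ln z₁ − r·ln z₂)/(1 − r) = (2.3026 − 0.70186×4.1744)/0.29814 = -2.1038 → z₀ = 0.1220 m
V₃ = V₁ · ln(z₃/z₀)/ln(z₁/z₀) = 12.1 × 6.6364/4.4064 = 18.2237 m/s

18.2 m/s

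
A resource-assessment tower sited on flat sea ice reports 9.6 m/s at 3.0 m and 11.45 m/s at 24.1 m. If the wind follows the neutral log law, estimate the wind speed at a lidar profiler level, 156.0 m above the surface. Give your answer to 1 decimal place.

Log law: V ∝ ln(z/z₀). From the pair, with r = V₁/V₂ = 0.83843,
ln z₀ = (ln z₁ − r·ln z₂)/(1 − r) = (1.0986 − 0.83843×3.1822)/0.16157 = -9.7136 → z₀ = 0.00006046 m
V₃ = V₁ · ln(z₃/z₀)/ln(z₁/z₀) = 9.6 × 14.7634/10.8122 = 13.1083 m/s

13.1 m/s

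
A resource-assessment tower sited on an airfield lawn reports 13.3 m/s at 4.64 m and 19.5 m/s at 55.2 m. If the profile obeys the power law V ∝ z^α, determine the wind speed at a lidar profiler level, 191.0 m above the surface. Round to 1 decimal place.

First find α: α = ln(V₂/V₁)/ln(z₂/z₁) = ln(19.5/13.3)/ln(55.2/4.64) = 0.38265/2.47625 = 0.1545
Extrapolate from 55.2 m to 191.0 m: V₃ = 19.5 × (191.0/55.2)^0.1545 = 19.5 × 1.2114 = 23.6233 m/s

23.6 m/s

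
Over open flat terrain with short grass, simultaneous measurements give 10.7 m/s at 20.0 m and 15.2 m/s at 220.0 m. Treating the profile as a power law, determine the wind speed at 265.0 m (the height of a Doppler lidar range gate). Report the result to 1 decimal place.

First find α: α = ln(V₂/V₁)/ln(z₂/z₁) = ln(15.2/10.7)/ln(220.0/20.0) = 0.35105/2.39790 = 0.1464
Extrapolate from 220.0 m to 265.0 m: V₃ = 15.2 × (265.0/220.0)^0.1464 = 15.2 × 1.0276 = 15.6198 m/s

15.6 m/s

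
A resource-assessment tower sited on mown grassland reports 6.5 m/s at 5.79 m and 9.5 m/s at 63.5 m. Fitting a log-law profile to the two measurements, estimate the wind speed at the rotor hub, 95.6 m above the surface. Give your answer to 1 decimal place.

Log law: V ∝ ln(z/z₀). From the pair, with r = V₁/V₂ = 0.68421,
ln z₀ = (ln z₁ − r·ln z₂)/(1 − r) = (1.7561 − 0.68421×4.1510)/0.31579 = -3.4328 → z₀ = 0.03230 m
V₃ = V₁ · ln(z₃/z₀)/ln(z₁/z₀) = 6.5 × 7.9930/5.1890 = 10.0125 m/s

10.0 m/s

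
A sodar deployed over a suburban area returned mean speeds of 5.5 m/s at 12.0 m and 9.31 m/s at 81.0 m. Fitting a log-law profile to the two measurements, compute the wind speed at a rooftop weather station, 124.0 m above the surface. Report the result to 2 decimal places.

Log law: V ∝ ln(z/z₀). From the pair, with r = V₁/V₂ = 0.59076,
ln z₀ = (ln z₁ − r·ln z₂)/(1 − r) = (2.4849 − 0.59076×4.3944)/0.40924 = -0.2717 → z₀ = 0.7621 m
V₃ = V₁ · ln(z₃/z₀)/ln(z₁/z₀) = 5.5 × 5.0919/2.7566 = 10.1596 m/s

10.16 m/s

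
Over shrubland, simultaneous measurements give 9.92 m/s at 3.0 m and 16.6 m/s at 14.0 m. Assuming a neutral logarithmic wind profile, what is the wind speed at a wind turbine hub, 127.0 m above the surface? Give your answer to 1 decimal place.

Log law: V ∝ ln(z/z₀). From the pair, with r = V₁/V₂ = 0.59759,
ln z₀ = (ln z₁ − r·ln z₂)/(1 − r) = (1.0986 − 0.59759×2.6391)/0.40241 = -1.1890 → z₀ = 0.3045 m
V₃ = V₁ · ln(z₃/z₀)/ln(z₁/z₀) = 9.92 × 6.0332/2.2876 = 26.1623 m/s

26.2 m/s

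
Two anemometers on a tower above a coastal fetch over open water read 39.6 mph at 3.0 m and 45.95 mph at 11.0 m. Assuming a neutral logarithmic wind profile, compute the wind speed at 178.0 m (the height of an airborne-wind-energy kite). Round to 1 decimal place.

59.6 mph

Log law: V ∝ ln(z/z₀). From the pair, with r = V₁/V₂ = 0.86181,
ln z₀ = (ln z₁ − r·ln z₂)/(1 − r) = (1.0986 − 0.86181×2.3979)/0.13819 = -7.0040 → z₀ = 0.0009082 m
V₃ = V₁ · ln(z₃/z₀)/ln(z₁/z₀) = 39.6 × 12.1858/8.1026 = 59.5557 mph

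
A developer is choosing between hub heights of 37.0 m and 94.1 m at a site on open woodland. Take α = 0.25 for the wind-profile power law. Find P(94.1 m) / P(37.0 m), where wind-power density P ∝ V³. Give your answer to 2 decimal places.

Speed ratio: V_B/V_A = (z_B/z_A)^α = (94.1/37.0)^0.25 = (2.5432)^0.25 = 1.26284
Power-density ratio: P_B/P_A = (V_B/V_A)³ = (1.26284)³ = 2.01391

2.01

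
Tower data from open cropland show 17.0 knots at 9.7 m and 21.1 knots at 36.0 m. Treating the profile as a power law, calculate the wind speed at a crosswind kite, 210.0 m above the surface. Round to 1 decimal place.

First find α: α = ln(V₂/V₁)/ln(z₂/z₁) = ln(21.1/17.0)/ln(36.0/9.7) = 0.21606/1.31139 = 0.1648
Extrapolate from 36.0 m to 210.0 m: V₃ = 21.1 × (210.0/36.0)^0.1648 = 21.1 × 1.3372 = 28.2145 knots

28.2 knots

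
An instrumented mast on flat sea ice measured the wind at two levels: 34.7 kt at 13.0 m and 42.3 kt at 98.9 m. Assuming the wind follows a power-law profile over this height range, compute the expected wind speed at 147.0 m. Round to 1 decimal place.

44.0 kt

First find α: α = ln(V₂/V₁)/ln(z₂/z₁) = ln(42.3/34.7)/ln(98.9/13.0) = 0.19805/2.02916 = 0.0976
Extrapolate from 98.9 m to 147.0 m: V₃ = 42.3 × (147.0/98.9)^0.0976 = 42.3 × 1.0394 = 43.9683 kt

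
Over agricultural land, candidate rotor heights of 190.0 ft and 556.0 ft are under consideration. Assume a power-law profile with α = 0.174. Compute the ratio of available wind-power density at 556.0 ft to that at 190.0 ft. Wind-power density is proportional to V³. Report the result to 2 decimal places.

1.75

Speed ratio: V_B/V_A = (z_B/z_A)^α = (556.0/190.0)^0.174 = (2.9263)^0.174 = 1.20542
Power-density ratio: P_B/P_A = (V_B/V_A)³ = (1.20542)³ = 1.75154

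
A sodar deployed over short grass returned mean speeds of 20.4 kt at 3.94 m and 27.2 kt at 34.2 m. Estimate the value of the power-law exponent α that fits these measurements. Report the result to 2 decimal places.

α ≈ 0.13

Power law: V₂/V₁ = (z₂/z₁)^α ⇒ α = ln(V₂/V₁) / ln(z₂/z₁)
α = ln(27.2/20.4) / ln(34.2/3.94) = ln(1.3333) / ln(8.6802)
  = 0.28768 / 2.16104 = 0.13312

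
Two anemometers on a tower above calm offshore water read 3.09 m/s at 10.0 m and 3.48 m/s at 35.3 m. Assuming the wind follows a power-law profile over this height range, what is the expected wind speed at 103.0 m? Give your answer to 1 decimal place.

First find α: α = ln(V₂/V₁)/ln(z₂/z₁) = ln(3.48/3.09)/ln(35.3/10.0) = 0.11886/1.26130 = 0.0942
Extrapolate from 35.3 m to 103.0 m: V₃ = 3.48 × (103.0/35.3)^0.0942 = 3.48 × 1.1062 = 3.8495 m/s

3.8 m/s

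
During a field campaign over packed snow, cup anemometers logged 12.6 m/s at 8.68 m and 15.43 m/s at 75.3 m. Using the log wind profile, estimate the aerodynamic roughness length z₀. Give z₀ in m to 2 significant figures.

z₀ ≈ 0.00058 m

Log law: V(z) ∝ ln(z/z₀). With r = V₁/V₂ = 12.6/15.43 = 0.81659,
r · ln(z₂/z₀) = ln(z₁/z₀) ⇒ ln z₀ = (ln z₁ − r·ln z₂)/(1 − r)
ln z₀ = (2.16102 − 0.81659×4.32148) / 0.18341 = -7.4580
z₀ = exp(-7.4580) = 0.0005768 m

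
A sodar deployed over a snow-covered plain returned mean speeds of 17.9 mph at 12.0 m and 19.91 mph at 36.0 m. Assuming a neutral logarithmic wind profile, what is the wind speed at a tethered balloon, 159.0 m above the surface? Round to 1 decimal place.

22.6 mph

Log law: V ∝ ln(z/z₀). From the pair, with r = V₁/V₂ = 0.89905,
ln z₀ = (ln z₁ − r·ln z₂)/(1 − r) = (2.4849 − 0.89905×3.5835)/0.10095 = -7.2988 → z₀ = 0.0006764 m
V₃ = V₁ · ln(z₃/z₀)/ln(z₁/z₀) = 17.9 × 12.3677/9.7837 = 22.6276 mph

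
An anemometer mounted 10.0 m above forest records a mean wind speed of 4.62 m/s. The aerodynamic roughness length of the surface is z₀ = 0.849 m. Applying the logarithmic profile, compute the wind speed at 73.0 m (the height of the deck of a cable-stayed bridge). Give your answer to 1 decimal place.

8.3 m/s

Log law: V(z) ∝ ln(z/z₀), so V₂/V₁ = ln(z₂/z₀) / ln(z₁/z₀).
ln(73.0/0.849) = 4.4542, ln(10.0/0.849) = 2.4663
V₂ = 4.62 × 4.4542/2.4663 = 4.62 × 1.8060 = 8.3438 m/s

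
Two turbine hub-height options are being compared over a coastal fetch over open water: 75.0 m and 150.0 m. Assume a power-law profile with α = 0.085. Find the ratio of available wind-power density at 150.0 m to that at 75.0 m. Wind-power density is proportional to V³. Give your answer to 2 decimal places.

Speed ratio: V_B/V_A = (z_B/z_A)^α = (150.0/75.0)^0.085 = (2.0000)^0.085 = 1.06069
Power-density ratio: P_B/P_A = (V_B/V_A)³ = (1.06069)³ = 1.19334

1.19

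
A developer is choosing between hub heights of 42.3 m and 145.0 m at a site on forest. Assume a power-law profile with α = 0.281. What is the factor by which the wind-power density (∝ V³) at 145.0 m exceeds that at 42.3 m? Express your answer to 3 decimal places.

2.825

Speed ratio: V_B/V_A = (z_B/z_A)^α = (145.0/42.3)^0.281 = (3.4279)^0.281 = 1.41365
Power-density ratio: P_B/P_A = (V_B/V_A)³ = (1.41365)³ = 2.82506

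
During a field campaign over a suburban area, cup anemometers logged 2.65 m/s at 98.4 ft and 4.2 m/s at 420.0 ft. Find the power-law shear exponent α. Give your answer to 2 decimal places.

Power law: V₂/V₁ = (z₂/z₁)^α ⇒ α = ln(V₂/V₁) / ln(z₂/z₁)
α = ln(4.2/2.65) / ln(420.0/98.4) = ln(1.5849) / ln(4.2683)
  = 0.46052 / 1.45121 = 0.31734

α ≈ 0.32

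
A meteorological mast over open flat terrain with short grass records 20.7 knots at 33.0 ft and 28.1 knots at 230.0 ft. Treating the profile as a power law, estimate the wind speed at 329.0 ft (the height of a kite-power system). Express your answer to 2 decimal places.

First find α: α = ln(V₂/V₁)/ln(z₂/z₁) = ln(28.1/20.7)/ln(230.0/33.0) = 0.30564/1.94157 = 0.1574
Extrapolate from 230.0 ft to 329.0 ft: V₃ = 28.1 × (329.0/230.0)^0.1574 = 28.1 × 1.0580 = 29.7290 knots

29.73 knots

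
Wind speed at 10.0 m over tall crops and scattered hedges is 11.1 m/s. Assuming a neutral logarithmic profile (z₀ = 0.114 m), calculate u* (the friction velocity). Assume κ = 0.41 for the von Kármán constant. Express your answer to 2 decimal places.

u* ≈ 1.02 m/s

Log law: V(z) = (u*/κ) · ln(z/z₀) ⇒ u* = κ · V / ln(z/z₀)
u* = 0.41 × 11.1 / ln(10.0/0.114) = 0.41 × 11.1 / 4.4741
   = 4.5510 / 4.4741 = 1.0172 m/s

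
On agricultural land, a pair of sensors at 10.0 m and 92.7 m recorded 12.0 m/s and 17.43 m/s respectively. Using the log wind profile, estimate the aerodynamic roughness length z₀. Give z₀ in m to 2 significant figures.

z₀ ≈ 0.073 m

Log law: V(z) ∝ ln(z/z₀). With r = V₁/V₂ = 12.0/17.43 = 0.68847,
r · ln(z₂/z₀) = ln(z₁/z₀) ⇒ ln z₀ = (ln z₁ − r·ln z₂)/(1 − r)
ln z₀ = (2.30259 − 0.68847×4.52937) / 0.31153 = -2.6185
z₀ = exp(-2.6185) = 0.07291 m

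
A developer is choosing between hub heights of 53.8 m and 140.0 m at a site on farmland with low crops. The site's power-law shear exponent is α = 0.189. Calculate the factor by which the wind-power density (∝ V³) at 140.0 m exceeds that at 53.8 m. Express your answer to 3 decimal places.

Speed ratio: V_B/V_A = (z_B/z_A)^α = (140.0/53.8)^0.189 = (2.6022)^0.189 = 1.19812
Power-density ratio: P_B/P_A = (V_B/V_A)³ = (1.19812)³ = 1.71989

1.720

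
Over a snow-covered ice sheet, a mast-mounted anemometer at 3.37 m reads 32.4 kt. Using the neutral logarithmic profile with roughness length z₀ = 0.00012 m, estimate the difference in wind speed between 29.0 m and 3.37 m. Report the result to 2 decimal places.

6.81 kt

Log law: V₂ = V₁ · ln(z₂/z₀)/ln(z₁/z₀) = 32.4 × 12.3953/10.2429 = 39.2083 kt
ΔV = 39.2083 − 32.4 = 6.8083 kt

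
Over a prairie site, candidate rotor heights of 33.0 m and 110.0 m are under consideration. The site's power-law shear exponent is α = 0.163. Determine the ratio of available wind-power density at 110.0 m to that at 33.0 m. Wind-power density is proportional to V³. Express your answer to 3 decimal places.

Speed ratio: V_B/V_A = (z_B/z_A)^α = (110.0/33.0)^0.163 = (3.3333)^0.163 = 1.21683
Power-density ratio: P_B/P_A = (V_B/V_A)³ = (1.21683)³ = 1.80172

1.802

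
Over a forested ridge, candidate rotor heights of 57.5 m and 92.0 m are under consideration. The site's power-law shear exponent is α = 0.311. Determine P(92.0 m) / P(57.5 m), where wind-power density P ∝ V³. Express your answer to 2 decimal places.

Speed ratio: V_B/V_A = (z_B/z_A)^α = (92.0/57.5)^0.311 = (1.6000)^0.311 = 1.15739
Power-density ratio: P_B/P_A = (V_B/V_A)³ = (1.15739)³ = 1.55040

1.55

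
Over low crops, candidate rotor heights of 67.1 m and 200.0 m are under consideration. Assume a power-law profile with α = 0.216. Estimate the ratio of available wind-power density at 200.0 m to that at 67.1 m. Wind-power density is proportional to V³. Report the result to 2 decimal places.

2.03

Speed ratio: V_B/V_A = (z_B/z_A)^α = (200.0/67.1)^0.216 = (2.9806)^0.216 = 1.26605
Power-density ratio: P_B/P_A = (V_B/V_A)³ = (1.26605)³ = 2.02932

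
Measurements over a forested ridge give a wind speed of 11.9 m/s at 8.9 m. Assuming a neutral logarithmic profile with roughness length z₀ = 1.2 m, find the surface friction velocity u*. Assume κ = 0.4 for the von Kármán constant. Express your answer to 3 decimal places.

Log law: V(z) = (u*/κ) · ln(z/z₀) ⇒ u* = κ · V / ln(z/z₀)
u* = 0.4 × 11.9 / ln(8.9/1.2) = 0.4 × 11.9 / 2.0037
   = 4.7600 / 2.0037 = 2.3756 m/s

u* ≈ 2.376 m/s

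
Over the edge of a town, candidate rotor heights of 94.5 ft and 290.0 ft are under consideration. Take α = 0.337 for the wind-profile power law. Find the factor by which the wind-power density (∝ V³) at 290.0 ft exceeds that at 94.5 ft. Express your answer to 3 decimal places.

Speed ratio: V_B/V_A = (z_B/z_A)^α = (290.0/94.5)^0.337 = (3.0688)^0.337 = 1.45918
Power-density ratio: P_B/P_A = (V_B/V_A)³ = (1.45918)³ = 3.10687

3.107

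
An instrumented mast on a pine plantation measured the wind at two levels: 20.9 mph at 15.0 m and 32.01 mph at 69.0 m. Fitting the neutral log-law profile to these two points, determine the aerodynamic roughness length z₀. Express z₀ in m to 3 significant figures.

Log law: V(z) ∝ ln(z/z₀). With r = V₁/V₂ = 20.9/32.01 = 0.65292,
r · ln(z₂/z₀) = ln(z₁/z₀) ⇒ ln z₀ = (ln z₁ − r·ln z₂)/(1 − r)
ln z₀ = (2.70805 − 0.65292×4.23411) / 0.34708 = -0.1627
z₀ = exp(-0.1627) = 0.8498 m

z₀ ≈ 0.850 m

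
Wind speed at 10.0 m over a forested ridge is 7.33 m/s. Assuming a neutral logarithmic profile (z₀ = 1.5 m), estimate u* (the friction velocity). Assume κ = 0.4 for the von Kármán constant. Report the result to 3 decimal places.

u* ≈ 1.546 m/s

Log law: V(z) = (u*/κ) · ln(z/z₀) ⇒ u* = κ · V / ln(z/z₀)
u* = 0.4 × 7.33 / ln(10.0/1.5) = 0.4 × 7.33 / 1.8971
   = 2.9320 / 1.8971 = 1.5455 m/s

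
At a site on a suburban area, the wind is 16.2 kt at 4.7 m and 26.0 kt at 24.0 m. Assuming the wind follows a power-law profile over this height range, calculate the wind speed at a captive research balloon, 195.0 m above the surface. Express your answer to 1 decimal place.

First find α: α = ln(V₂/V₁)/ln(z₂/z₁) = ln(26.0/16.2)/ln(24.0/4.7) = 0.47309/1.63049 = 0.2901
Extrapolate from 24.0 m to 195.0 m: V₃ = 26.0 × (195.0/24.0)^0.2901 = 26.0 × 1.8365 = 47.7483 kt

47.7 kt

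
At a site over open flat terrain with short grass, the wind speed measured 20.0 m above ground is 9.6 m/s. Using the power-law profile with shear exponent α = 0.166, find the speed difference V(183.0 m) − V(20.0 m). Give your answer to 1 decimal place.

4.3 m/s

Power law: V₂ = V₁ · (z₂/z₁)^α = 9.6 × (9.1500)^0.166 = 13.8633 m/s
ΔV = 13.8633 − 9.6 = 4.2633 m/s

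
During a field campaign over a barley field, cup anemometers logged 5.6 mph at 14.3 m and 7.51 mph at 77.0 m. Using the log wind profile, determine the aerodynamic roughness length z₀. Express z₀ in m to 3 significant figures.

z₀ ≈ 0.103 m

Log law: V(z) ∝ ln(z/z₀). With r = V₁/V₂ = 5.6/7.51 = 0.74567,
r · ln(z₂/z₀) = ln(z₁/z₀) ⇒ ln z₀ = (ln z₁ − r·ln z₂)/(1 − r)
ln z₀ = (2.66026 − 0.74567×4.34381) / 0.25433 = -2.2758
z₀ = exp(-2.2758) = 0.1027 m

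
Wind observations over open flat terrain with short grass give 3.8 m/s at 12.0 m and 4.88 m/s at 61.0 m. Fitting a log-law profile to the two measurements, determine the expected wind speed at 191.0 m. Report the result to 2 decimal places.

Log law: V ∝ ln(z/z₀). From the pair, with r = V₁/V₂ = 0.77869,
ln z₀ = (ln z₁ − r·ln z₂)/(1 − r) = (2.4849 − 0.77869×4.1109)/0.22131 = -3.2361 → z₀ = 0.03932 m
V₃ = V₁ · ln(z₃/z₀)/ln(z₁/z₀) = 3.8 × 8.4884/5.7210 = 5.6381 m/s

5.64 m/s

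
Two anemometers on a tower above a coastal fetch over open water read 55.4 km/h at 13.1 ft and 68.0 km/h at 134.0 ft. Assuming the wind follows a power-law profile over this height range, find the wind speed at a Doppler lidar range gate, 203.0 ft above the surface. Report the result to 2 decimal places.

First find α: α = ln(V₂/V₁)/ln(z₂/z₁) = ln(68.0/55.4)/ln(134.0/13.1) = 0.20493/2.32523 = 0.0881
Extrapolate from 134.0 ft to 203.0 ft: V₃ = 68.0 × (203.0/134.0)^0.0881 = 68.0 × 1.0373 = 70.5354 km/h

70.54 km/h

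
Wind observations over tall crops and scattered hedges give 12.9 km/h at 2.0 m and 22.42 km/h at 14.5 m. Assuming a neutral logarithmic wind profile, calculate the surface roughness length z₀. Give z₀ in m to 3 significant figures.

Log law: V(z) ∝ ln(z/z₀). With r = V₁/V₂ = 12.9/22.42 = 0.57538,
r · ln(z₂/z₀) = ln(z₁/z₀) ⇒ ln z₀ = (ln z₁ − r·ln z₂)/(1 − r)
ln z₀ = (0.69315 − 0.57538×2.67415) / 0.42462 = -1.9912
z₀ = exp(-1.9912) = 0.1365 m

z₀ ≈ 0.137 m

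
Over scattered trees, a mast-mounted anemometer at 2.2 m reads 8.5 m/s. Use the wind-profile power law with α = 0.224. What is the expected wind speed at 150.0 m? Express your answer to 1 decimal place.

Power-law profile: V₂ = V₁ · (z₂/z₁)^α
V₂ = 8.5 × (150.0/2.2)^0.224 = 8.5 × (68.1818)^0.224
    = 8.5 × 2.5748 = 21.8857 m/s

21.9 m/s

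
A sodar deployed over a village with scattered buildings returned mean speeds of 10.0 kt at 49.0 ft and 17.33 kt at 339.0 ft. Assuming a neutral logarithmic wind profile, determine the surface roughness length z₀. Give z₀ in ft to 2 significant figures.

Log law: V(z) ∝ ln(z/z₀). With r = V₁/V₂ = 10.0/17.33 = 0.57703,
r · ln(z₂/z₀) = ln(z₁/z₀) ⇒ ln z₀ = (ln z₁ − r·ln z₂)/(1 − r)
ln z₀ = (3.89182 − 0.57703×5.82600) / 0.42297 = 1.2531
z₀ = exp(1.2531) = 3.501 ft

z₀ ≈ 3.5 ft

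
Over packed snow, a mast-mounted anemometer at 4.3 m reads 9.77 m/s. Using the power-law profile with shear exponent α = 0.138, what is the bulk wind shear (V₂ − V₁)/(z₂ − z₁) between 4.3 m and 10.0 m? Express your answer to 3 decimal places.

0.212 m/s/m

Power law: V₂ = V₁ · (z₂/z₁)^α = 9.77 × (2.3256)^0.138 = 10.9768 m/s
ΔV/Δz = (10.9768 − 9.77)/(10.0 − 4.3) = 1.2068/5.7000 = 0.21172 m/s/m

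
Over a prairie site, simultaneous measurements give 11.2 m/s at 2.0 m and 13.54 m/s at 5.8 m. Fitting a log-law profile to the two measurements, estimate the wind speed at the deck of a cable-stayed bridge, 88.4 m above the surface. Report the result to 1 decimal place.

19.5 m/s

Log law: V ∝ ln(z/z₀). From the pair, with r = V₁/V₂ = 0.82718,
ln z₀ = (ln z₁ − r·ln z₂)/(1 − r) = (0.6931 − 0.82718×1.7579)/0.17282 = -4.4029 → z₀ = 0.01224 m
V₃ = V₁ · ln(z₃/z₀)/ln(z₁/z₀) = 11.2 × 8.8848/5.0961 = 19.5268 m/s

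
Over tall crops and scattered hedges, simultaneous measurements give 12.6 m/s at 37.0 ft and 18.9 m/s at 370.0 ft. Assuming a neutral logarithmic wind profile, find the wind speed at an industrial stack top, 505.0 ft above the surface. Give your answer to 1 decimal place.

19.8 m/s

Log law: V ∝ ln(z/z₀). From the pair, with r = V₁/V₂ = 0.66667,
ln z₀ = (ln z₁ − r·ln z₂)/(1 − r) = (3.6109 − 0.66667×5.9135)/0.33333 = -0.9943 → z₀ = 0.3700 ft
V₃ = V₁ · ln(z₃/z₀)/ln(z₁/z₀) = 12.6 × 7.2188/4.6052 = 19.7511 m/s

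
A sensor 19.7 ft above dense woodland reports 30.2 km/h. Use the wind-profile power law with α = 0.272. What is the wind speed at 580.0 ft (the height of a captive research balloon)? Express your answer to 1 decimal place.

Power-law profile: V₂ = V₁ · (z₂/z₁)^α
V₂ = 30.2 × (580.0/19.7)^0.272 = 30.2 × (29.4416)^0.272
    = 30.2 × 2.5093 = 75.7817 km/h

75.8 km/h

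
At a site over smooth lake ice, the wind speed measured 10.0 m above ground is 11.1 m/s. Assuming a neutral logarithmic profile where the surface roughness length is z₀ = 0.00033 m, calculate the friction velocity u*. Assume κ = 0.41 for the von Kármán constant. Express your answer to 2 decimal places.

Log law: V(z) = (u*/κ) · ln(z/z₀) ⇒ u* = κ · V / ln(z/z₀)
u* = 0.41 × 11.1 / ln(10.0/0.00033) = 0.41 × 11.1 / 10.3190
   = 4.5510 / 10.3190 = 0.4410 m/s

u* ≈ 0.44 m/s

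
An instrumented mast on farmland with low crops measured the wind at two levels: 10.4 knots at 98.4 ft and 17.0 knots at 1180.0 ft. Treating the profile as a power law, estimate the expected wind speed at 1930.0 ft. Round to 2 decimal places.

18.74 knots

First find α: α = ln(V₂/V₁)/ln(z₂/z₁) = ln(17.0/10.4)/ln(1180.0/98.4) = 0.49141/2.48423 = 0.1978
Extrapolate from 1180.0 ft to 1930.0 ft: V₃ = 17.0 × (1930.0/1180.0)^0.1978 = 17.0 × 1.1022 = 18.7377 knots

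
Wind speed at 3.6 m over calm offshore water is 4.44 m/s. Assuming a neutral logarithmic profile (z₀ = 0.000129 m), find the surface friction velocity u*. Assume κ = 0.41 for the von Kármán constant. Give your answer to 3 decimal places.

u* ≈ 0.178 m/s

Log law: V(z) = (u*/κ) · ln(z/z₀) ⇒ u* = κ · V / ln(z/z₀)
u* = 0.41 × 4.44 / ln(3.6/0.000129) = 0.41 × 4.44 / 10.2366
   = 1.8204 / 10.2366 = 0.1778 m/s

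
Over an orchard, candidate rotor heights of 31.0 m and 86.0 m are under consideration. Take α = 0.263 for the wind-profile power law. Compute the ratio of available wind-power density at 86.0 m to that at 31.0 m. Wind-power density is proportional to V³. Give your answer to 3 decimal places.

Speed ratio: V_B/V_A = (z_B/z_A)^α = (86.0/31.0)^0.263 = (2.7742)^0.263 = 1.30781
Power-density ratio: P_B/P_A = (V_B/V_A)³ = (1.30781)³ = 2.23684

2.237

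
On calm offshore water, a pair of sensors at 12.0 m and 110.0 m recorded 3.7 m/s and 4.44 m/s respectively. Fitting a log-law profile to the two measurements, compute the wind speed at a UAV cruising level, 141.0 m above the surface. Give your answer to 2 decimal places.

Log law: V ∝ ln(z/z₀). From the pair, with r = V₁/V₂ = 0.83333,
ln z₀ = (ln z₁ − r·ln z₂)/(1 − r) = (2.4849 − 0.83333×4.7005)/0.16667 = -8.5930 → z₀ = 0.0001854 m
V₃ = V₁ · ln(z₃/z₀)/ln(z₁/z₀) = 3.7 × 13.5417/11.0779 = 4.5229 m/s

4.52 m/s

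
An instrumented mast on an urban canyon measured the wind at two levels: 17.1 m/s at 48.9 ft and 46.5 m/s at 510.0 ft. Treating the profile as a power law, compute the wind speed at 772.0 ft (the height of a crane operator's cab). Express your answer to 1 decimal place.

First find α: α = ln(V₂/V₁)/ln(z₂/z₁) = ln(46.5/17.1)/ln(510.0/48.9) = 1.00037/2.34463 = 0.4267
Extrapolate from 510.0 ft to 772.0 ft: V₃ = 46.5 × (772.0/510.0)^0.4267 = 46.5 × 1.1935 = 55.4974 m/s

55.5 m/s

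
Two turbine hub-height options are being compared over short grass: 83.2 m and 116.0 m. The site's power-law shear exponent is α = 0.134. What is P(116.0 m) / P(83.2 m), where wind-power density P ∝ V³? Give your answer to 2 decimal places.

1.14

Speed ratio: V_B/V_A = (z_B/z_A)^α = (116.0/83.2)^0.134 = (1.3942)^0.134 = 1.04554
Power-density ratio: P_B/P_A = (V_B/V_A)³ = (1.04554)³ = 1.14294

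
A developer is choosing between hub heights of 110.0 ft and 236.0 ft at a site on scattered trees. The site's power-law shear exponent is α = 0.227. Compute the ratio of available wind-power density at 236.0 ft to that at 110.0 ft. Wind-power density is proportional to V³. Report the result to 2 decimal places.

1.68

Speed ratio: V_B/V_A = (z_B/z_A)^α = (236.0/110.0)^0.227 = (2.1455)^0.227 = 1.18920
Power-density ratio: P_B/P_A = (V_B/V_A)³ = (1.18920)³ = 1.68176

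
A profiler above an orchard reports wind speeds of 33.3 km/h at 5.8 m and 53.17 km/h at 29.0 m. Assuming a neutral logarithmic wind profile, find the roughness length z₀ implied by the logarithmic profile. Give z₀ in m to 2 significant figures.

Log law: V(z) ∝ ln(z/z₀). With r = V₁/V₂ = 33.3/53.17 = 0.62629,
r · ln(z₂/z₀) = ln(z₁/z₀) ⇒ ln z₀ = (ln z₁ − r·ln z₂)/(1 − r)
ln z₀ = (1.75786 − 0.62629×3.36730) / 0.37371 = -0.9394
z₀ = exp(-0.9394) = 0.3909 m

z₀ ≈ 0.39 m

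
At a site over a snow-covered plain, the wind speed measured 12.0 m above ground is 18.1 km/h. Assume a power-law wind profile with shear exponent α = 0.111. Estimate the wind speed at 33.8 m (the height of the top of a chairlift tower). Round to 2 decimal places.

Power-law profile: V₂ = V₁ · (z₂/z₁)^α
V₂ = 18.1 × (33.8/12.0)^0.111 = 18.1 × (2.8167)^0.111
    = 18.1 × 1.1218 = 20.3048 km/h

20.30 km/h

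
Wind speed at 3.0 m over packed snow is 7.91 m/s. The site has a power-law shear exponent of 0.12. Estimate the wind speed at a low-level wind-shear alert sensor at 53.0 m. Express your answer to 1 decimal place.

Power-law profile: V₂ = V₁ · (z₂/z₁)^α
V₂ = 7.91 × (53.0/3.0)^0.12 = 7.91 × (17.6667)^0.12
    = 7.91 × 1.4114 = 11.1644 m/s

11.2 m/s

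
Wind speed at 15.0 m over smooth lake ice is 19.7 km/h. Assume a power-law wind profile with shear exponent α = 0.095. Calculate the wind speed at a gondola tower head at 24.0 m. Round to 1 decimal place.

20.6 km/h

Power-law profile: V₂ = V₁ · (z₂/z₁)^α
V₂ = 19.7 × (24.0/15.0)^0.095 = 19.7 × (1.6000)^0.095
    = 19.7 × 1.0457 = 20.5995 km/h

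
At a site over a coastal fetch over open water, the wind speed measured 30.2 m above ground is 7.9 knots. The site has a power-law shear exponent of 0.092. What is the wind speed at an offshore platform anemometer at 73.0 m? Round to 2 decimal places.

8.57 knots

Power-law profile: V₂ = V₁ · (z₂/z₁)^α
V₂ = 7.9 × (73.0/30.2)^0.092 = 7.9 × (2.4172)^0.092
    = 7.9 × 1.0846 = 8.5683 knots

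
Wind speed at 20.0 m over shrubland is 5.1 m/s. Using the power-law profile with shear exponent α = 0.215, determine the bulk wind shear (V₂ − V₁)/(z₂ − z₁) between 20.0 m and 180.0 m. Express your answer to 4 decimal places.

0.0192 m/s/m

Power law: V₂ = V₁ · (z₂/z₁)^α = 5.1 × (9.0000)^0.215 = 8.1796 m/s
ΔV/Δz = (8.1796 − 5.1)/(180.0 − 20.0) = 3.0796/160.0000 = 0.01925 m/s/m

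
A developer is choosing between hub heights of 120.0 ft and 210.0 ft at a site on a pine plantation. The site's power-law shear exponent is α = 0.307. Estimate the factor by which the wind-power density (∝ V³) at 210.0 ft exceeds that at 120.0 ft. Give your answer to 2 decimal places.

Speed ratio: V_B/V_A = (z_B/z_A)^α = (210.0/120.0)^0.307 = (1.7500)^0.307 = 1.18744
Power-density ratio: P_B/P_A = (V_B/V_A)³ = (1.18744)³ = 1.67432

1.67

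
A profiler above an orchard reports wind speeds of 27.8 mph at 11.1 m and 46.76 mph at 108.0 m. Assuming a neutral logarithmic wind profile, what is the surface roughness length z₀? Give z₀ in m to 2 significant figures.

z₀ ≈ 0.39 m

Log law: V(z) ∝ ln(z/z₀). With r = V₁/V₂ = 27.8/46.76 = 0.59453,
r · ln(z₂/z₀) = ln(z₁/z₀) ⇒ ln z₀ = (ln z₁ − r·ln z₂)/(1 − r)
ln z₀ = (2.40695 − 0.59453×4.68213) / 0.40547 = -0.9290
z₀ = exp(-0.9290) = 0.3949 m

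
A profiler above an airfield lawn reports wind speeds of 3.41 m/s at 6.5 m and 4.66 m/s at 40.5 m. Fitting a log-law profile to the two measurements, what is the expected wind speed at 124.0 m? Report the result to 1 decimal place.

5.4 m/s

Log law: V ∝ ln(z/z₀). From the pair, with r = V₁/V₂ = 0.73176,
ln z₀ = (ln z₁ − r·ln z₂)/(1 − r) = (1.8718 − 0.73176×3.7013)/0.26824 = -3.1191 → z₀ = 0.04420 m
V₃ = V₁ · ln(z₃/z₀)/ln(z₁/z₀) = 3.41 × 7.9394/4.9909 = 5.4245 m/s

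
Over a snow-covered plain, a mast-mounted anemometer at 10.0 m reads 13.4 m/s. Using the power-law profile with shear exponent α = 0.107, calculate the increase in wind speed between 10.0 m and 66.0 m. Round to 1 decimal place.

3.0 m/s

Power law: V₂ = V₁ · (z₂/z₁)^α = 13.4 × (6.6000)^0.107 = 16.3982 m/s
ΔV = 16.3982 − 13.4 = 2.9982 m/s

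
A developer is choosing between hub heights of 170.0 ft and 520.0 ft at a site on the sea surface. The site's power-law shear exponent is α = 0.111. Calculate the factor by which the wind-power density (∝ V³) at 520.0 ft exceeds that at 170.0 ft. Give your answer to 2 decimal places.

1.45

Speed ratio: V_B/V_A = (z_B/z_A)^α = (520.0/170.0)^0.111 = (3.0588)^0.111 = 1.13213
Power-density ratio: P_B/P_A = (V_B/V_A)³ = (1.13213)³ = 1.45107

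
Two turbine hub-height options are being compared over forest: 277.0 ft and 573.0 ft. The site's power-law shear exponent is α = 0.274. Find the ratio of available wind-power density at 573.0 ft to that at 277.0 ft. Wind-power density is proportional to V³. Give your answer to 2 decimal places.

Speed ratio: V_B/V_A = (z_B/z_A)^α = (573.0/277.0)^0.274 = (2.0686)^0.274 = 1.22038
Power-density ratio: P_B/P_A = (V_B/V_A)³ = (1.22038)³ = 1.81754

1.82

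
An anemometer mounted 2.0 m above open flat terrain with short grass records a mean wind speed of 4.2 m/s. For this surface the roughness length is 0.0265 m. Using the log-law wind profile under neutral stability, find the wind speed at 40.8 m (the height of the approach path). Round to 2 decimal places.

7.13 m/s

Log law: V(z) ∝ ln(z/z₀), so V₂/V₁ = ln(z₂/z₀) / ln(z₁/z₀).
ln(40.8/0.0265) = 7.3393, ln(2.0/0.0265) = 4.3238
V₂ = 4.2 × 7.3393/4.3238 = 4.2 × 1.6974 = 7.1292 m/s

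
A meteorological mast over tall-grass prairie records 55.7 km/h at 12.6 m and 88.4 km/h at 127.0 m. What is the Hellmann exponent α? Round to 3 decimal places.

Power law: V₂/V₁ = (z₂/z₁)^α ⇒ α = ln(V₂/V₁) / ln(z₂/z₁)
α = ln(88.4/55.7) / ln(127.0/12.6) = ln(1.5871) / ln(10.0794)
  = 0.46189 / 2.31049 = 0.19991

α ≈ 0.200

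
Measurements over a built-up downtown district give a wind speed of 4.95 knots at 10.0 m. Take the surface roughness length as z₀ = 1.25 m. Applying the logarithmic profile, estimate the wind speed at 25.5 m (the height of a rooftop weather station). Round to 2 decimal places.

7.18 knots

Log law: V(z) ∝ ln(z/z₀), so V₂/V₁ = ln(z₂/z₀) / ln(z₁/z₀).
ln(25.5/1.25) = 3.0155, ln(10.0/1.25) = 2.0794
V₂ = 4.95 × 3.0155/2.0794 = 4.95 × 1.4502 = 7.1783 knots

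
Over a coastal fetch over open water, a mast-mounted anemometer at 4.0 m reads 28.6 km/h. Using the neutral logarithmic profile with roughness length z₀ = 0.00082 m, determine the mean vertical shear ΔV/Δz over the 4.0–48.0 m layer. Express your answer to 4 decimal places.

Log law: V₂ = V₁ · ln(z₂/z₀)/ln(z₁/z₀) = 28.6 × 10.9774/8.4925 = 36.9684 km/h
ΔV/Δz = (36.9684 − 28.6)/(48.0 − 4.0) = 8.3684/44.0000 = 0.19019 km/h/m

0.1902 km/h/m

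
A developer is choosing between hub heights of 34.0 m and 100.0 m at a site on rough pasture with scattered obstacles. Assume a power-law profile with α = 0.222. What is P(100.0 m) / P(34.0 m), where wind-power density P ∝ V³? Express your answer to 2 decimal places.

Speed ratio: V_B/V_A = (z_B/z_A)^α = (100.0/34.0)^0.222 = (2.9412)^0.222 = 1.27061
Power-density ratio: P_B/P_A = (V_B/V_A)³ = (1.27061)³ = 2.05133

2.05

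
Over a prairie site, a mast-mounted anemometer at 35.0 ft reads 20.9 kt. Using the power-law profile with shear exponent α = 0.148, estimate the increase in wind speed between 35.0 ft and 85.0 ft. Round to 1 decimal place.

Power law: V₂ = V₁ · (z₂/z₁)^α = 20.9 × (2.4286)^0.148 = 23.8330 kt
ΔV = 23.8330 − 20.9 = 2.9330 kt

2.9 kt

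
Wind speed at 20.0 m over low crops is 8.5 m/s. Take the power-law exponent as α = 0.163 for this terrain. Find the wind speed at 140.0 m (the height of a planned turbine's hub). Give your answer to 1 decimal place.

Power-law profile: V₂ = V₁ · (z₂/z₁)^α
V₂ = 8.5 × (140.0/20.0)^0.163 = 8.5 × (7.0000)^0.163
    = 8.5 × 1.3733 = 11.6727 m/s

11.7 m/s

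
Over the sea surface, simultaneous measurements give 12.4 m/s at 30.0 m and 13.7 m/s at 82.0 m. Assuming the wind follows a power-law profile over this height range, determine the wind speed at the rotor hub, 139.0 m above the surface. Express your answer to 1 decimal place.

First find α: α = ln(V₂/V₁)/ln(z₂/z₁) = ln(13.7/12.4)/ln(82.0/30.0) = 0.09970/1.00552 = 0.0992
Extrapolate from 82.0 m to 139.0 m: V₃ = 13.7 × (139.0/82.0)^0.0992 = 13.7 × 1.0537 = 14.4360 m/s

14.4 m/s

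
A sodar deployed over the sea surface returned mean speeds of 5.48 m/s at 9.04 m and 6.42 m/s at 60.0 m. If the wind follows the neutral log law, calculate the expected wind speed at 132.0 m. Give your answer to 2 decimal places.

6.81 m/s

Log law: V ∝ ln(z/z₀). From the pair, with r = V₁/V₂ = 0.85358,
ln z₀ = (ln z₁ − r·ln z₂)/(1 − r) = (2.2017 − 0.85358×4.0943)/0.14642 = -8.8323 → z₀ = 0.0001459 m
V₃ = V₁ · ln(z₃/z₀)/ln(z₁/z₀) = 5.48 × 13.7151/11.0340 = 6.8116 m/s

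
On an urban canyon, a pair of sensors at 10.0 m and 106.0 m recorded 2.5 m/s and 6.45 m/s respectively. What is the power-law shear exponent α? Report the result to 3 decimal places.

α ≈ 0.401

Power law: V₂/V₁ = (z₂/z₁)^α ⇒ α = ln(V₂/V₁) / ln(z₂/z₁)
α = ln(6.45/2.5) / ln(106.0/10.0) = ln(2.5800) / ln(10.6000)
  = 0.94779 / 2.36085 = 0.40146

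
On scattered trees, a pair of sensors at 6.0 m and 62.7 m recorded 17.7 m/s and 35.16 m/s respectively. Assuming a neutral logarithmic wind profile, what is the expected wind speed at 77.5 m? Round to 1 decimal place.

36.7 m/s

Log law: V ∝ ln(z/z₀). From the pair, with r = V₁/V₂ = 0.50341,
ln z₀ = (ln z₁ − r·ln z₂)/(1 − r) = (1.7918 − 0.50341×4.1384)/0.49659 = -0.5871 → z₀ = 0.5559 m
V₃ = V₁ · ln(z₃/z₀)/ln(z₁/z₀) = 17.7 × 4.9374/2.3789 = 36.7368 m/s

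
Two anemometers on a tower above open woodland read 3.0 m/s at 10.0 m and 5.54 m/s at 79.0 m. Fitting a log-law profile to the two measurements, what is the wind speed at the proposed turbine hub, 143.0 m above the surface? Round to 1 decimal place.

6.3 m/s

Log law: V ∝ ln(z/z₀). From the pair, with r = V₁/V₂ = 0.54152,
ln z₀ = (ln z₁ − r·ln z₂)/(1 − r) = (2.3026 − 0.54152×4.3694)/0.45848 = -0.1386 → z₀ = 0.8706 m
V₃ = V₁ · ln(z₃/z₀)/ln(z₁/z₀) = 3.0 × 5.1014/2.4412 = 6.2692 m/s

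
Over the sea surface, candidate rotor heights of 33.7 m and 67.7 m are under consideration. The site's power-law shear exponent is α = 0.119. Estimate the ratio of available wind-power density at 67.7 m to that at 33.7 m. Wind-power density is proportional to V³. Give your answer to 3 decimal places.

1.283

Speed ratio: V_B/V_A = (z_B/z_A)^α = (67.7/33.7)^0.119 = (2.0089)^0.119 = 1.08656
Power-density ratio: P_B/P_A = (V_B/V_A)³ = (1.08656)³ = 1.28279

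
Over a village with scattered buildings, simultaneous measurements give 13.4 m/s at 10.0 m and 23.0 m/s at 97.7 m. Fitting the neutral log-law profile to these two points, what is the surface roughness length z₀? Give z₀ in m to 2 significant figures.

Log law: V(z) ∝ ln(z/z₀). With r = V₁/V₂ = 13.4/23.0 = 0.58261,
r · ln(z₂/z₀) = ln(z₁/z₀) ⇒ ln z₀ = (ln z₁ − r·ln z₂)/(1 − r)
ln z₀ = (2.30259 − 0.58261×4.58190) / 0.41739 = -0.8790
z₀ = exp(-0.8790) = 0.4152 m

z₀ ≈ 0.42 m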